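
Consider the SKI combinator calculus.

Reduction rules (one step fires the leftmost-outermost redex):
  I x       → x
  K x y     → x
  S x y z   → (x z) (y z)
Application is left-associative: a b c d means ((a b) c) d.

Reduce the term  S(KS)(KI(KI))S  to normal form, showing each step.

  start: S(KS)(KI(KI))S
  step 1: KSS(KI(KI)S)
  step 2: S(KI(KI)S)
  step 3: S(IS)
  step 4: SS

Answer: normal form = SS  (in 4 steps)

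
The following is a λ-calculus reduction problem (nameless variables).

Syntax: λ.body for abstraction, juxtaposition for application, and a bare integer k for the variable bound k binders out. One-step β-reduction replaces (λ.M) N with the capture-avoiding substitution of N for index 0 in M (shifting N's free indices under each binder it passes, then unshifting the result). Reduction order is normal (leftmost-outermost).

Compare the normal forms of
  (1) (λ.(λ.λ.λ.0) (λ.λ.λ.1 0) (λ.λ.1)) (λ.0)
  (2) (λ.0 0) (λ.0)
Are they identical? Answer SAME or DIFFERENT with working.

Term A:
  start: (λ.(λ.λ.λ.0) (λ.λ.λ.1 0) (λ.λ.1)) (λ.0)
  [1] (λ.λ.λ.0) (λ.λ.λ.1 0) (λ.λ.1)
  [2] (λ.λ.0) (λ.λ.1)
  [3] λ.0

Term B:
  start: (λ.0 0) (λ.0)
  [1] (λ.0) (λ.0)
  [2] λ.0

Answer: SAME — A ⇓ λ.0, B ⇓ λ.0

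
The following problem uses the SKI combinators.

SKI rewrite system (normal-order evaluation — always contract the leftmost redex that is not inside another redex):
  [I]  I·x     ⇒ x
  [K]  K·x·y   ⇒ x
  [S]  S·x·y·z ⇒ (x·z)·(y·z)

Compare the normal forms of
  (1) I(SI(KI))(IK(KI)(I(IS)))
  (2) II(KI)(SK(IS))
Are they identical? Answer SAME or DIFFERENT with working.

Term A:
  start: I(SI(KI))(IK(KI)(I(IS)))
  →1  SI(KI)(IK(KI)(I(IS)))
  →2  I(IK(KI)(I(IS)))(KI(IK(KI)(I(IS))))
  →3  IK(KI)(I(IS))(KI(IK(KI)(I(IS))))
  →4  K(KI)(I(IS))(KI(IK(KI)(I(IS))))
  →5  KI(KI(IK(KI)(I(IS))))
  →6  I

Term B:
  start: II(KI)(SK(IS))
  →1  I(KI)(SK(IS))
  →2  KI(SK(IS))
  →3  I

Answer: SAME — A ⇓ I, B ⇓ I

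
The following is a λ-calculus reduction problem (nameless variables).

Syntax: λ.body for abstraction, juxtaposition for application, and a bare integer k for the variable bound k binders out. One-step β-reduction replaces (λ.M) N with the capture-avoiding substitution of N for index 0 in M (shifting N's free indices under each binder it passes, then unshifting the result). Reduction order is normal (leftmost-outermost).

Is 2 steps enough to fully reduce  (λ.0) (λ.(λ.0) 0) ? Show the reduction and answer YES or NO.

Answer: YES — reaches normal form λ.0 in 2 ≤ 2 steps

Reduction:
  start: (λ.0) (λ.(λ.0) 0)
  step 1: λ.(λ.0) 0
  step 2: λ.0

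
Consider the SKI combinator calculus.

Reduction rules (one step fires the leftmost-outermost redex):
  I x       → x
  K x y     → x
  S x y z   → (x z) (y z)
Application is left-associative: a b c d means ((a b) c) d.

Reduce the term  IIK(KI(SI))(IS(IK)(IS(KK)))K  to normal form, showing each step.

Answer: normal form = K  (in 5 steps)

Working:
  start: IIK(KI(SI))(IS(IK)(IS(KK)))K
  [1] IK(KI(SI))(IS(IK)(IS(KK)))K
  [2] K(KI(SI))(IS(IK)(IS(KK)))K
  [3] KI(SI)K
  [4] IK
  [5] K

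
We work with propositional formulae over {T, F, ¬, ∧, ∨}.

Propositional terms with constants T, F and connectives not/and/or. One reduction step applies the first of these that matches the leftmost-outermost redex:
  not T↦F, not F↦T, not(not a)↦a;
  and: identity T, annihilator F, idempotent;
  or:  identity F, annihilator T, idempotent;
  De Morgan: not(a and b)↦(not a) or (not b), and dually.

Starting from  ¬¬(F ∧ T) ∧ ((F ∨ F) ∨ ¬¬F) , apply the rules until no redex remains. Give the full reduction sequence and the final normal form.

Answer: normal form = F  (in 3 steps)

Working:
  start: ¬¬(F ∧ T) ∧ ((F ∨ F) ∨ ¬¬F)
  [1] (F ∧ T) ∧ ((F ∨ F) ∨ ¬¬F)
  [2] F ∧ ((F ∨ F) ∨ ¬¬F)
  [3] F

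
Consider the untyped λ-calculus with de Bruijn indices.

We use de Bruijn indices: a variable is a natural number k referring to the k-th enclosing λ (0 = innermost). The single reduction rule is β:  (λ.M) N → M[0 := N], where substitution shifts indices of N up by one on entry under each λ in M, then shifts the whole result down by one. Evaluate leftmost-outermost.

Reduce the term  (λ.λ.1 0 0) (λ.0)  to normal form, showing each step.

Answer: normal form = λ.0 0  (in 2 steps)

Reduction:
  start: (λ.λ.1 0 0) (λ.0)
  →1  λ.(λ.0) 0 0
  →2  λ.0 0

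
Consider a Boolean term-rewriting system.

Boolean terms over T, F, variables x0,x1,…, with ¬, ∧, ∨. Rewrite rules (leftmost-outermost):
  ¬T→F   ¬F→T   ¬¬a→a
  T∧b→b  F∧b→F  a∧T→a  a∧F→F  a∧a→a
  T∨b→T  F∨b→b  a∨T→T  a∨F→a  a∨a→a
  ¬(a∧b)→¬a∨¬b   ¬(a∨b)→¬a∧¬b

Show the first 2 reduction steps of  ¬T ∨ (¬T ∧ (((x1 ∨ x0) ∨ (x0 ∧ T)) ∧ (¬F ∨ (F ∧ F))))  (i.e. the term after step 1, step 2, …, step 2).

  start: ¬T ∨ (¬T ∧ (((x1 ∨ x0) ∨ (x0 ∧ T)) ∧ (¬F ∨ (F ∧ F))))
  step 1: F ∨ (¬T ∧ (((x1 ∨ x0) ∨ (x0 ∧ T)) ∧ (¬F ∨ (F ∧ F))))
  step 2: ¬T ∧ (((x1 ∨ x0) ∨ (x0 ∧ T)) ∧ (¬F ∨ (F ∧ F)))

Answer: after 2 steps: ¬T ∧ (((x1 ∨ x0) ∨ (x0 ∧ T)) ∧ (¬F ∨ (F ∧ F)))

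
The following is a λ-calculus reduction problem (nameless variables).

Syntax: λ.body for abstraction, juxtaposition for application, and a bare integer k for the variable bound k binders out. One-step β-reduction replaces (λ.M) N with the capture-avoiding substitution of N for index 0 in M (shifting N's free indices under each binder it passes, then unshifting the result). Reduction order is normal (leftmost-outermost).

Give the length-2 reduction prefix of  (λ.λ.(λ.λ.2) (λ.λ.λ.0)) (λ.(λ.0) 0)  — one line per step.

Answer: after 2 steps: λ.λ.1

Working:
  start: (λ.λ.(λ.λ.2) (λ.λ.λ.0)) (λ.(λ.0) 0)
  step 1: λ.(λ.λ.2) (λ.λ.λ.0)
  step 2: λ.λ.1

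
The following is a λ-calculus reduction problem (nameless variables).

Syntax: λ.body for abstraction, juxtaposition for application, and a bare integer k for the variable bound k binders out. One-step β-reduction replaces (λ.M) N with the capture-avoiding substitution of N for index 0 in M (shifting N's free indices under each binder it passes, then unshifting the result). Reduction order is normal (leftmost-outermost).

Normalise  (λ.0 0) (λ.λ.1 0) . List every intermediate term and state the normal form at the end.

  start: (λ.0 0) (λ.λ.1 0)
  →1  (λ.λ.1 0) (λ.λ.1 0)
  →2  λ.(λ.λ.1 0) 0
  →3  λ.λ.1 0

Answer: normal form = λ.λ.1 0  (in 3 steps)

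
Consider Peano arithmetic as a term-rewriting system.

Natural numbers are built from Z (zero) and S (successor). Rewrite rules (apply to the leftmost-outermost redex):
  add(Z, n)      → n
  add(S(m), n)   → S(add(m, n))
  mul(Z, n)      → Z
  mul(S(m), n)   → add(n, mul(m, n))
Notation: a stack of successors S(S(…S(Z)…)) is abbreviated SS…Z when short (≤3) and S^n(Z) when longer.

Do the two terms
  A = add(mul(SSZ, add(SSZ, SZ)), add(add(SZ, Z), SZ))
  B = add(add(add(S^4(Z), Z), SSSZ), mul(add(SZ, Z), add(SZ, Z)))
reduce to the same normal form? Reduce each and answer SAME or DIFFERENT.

Answer: SAME — A ⇓ S^8(Z), B ⇓ S^8(Z)

Working:
Term A:
  start: add(mul(SSZ, add(SSZ, SZ)), add(add(SZ, Z), SZ))
  →1  add(add(add(SSZ, SZ), mul(SZ, add(SSZ, SZ))), add(add(SZ, Z), SZ))
  →2  add(add(S(add(SZ, SZ)), mul(SZ, add(SSZ, SZ))), add(add(SZ, Z), SZ))
  →3  add(S(add(add(SZ, SZ), mul(SZ, add(SSZ, SZ)))), add(add(SZ, Z), SZ))
  →4  S(add(add(add(SZ, SZ), mul(SZ, add(SSZ, SZ))), add(add(SZ, Z), SZ)))
  →5  S(add(add(S(add(Z, SZ)), mul(SZ, add(SSZ, SZ))), add(add(SZ, Z), SZ)))
  →6  S(add(S(add(add(Z, SZ), mul(SZ, add(SSZ, SZ)))), add(add(SZ, Z), SZ)))
  →7  S(S(add(add(add(Z, SZ), mul(SZ, add(SSZ, SZ))), add(add(SZ, Z), SZ))))
  →8  S(S(add(add(SZ, mul(SZ, add(SSZ, SZ))), add(add(SZ, Z), SZ))))
  →9  S(S(add(S(add(Z, mul(SZ, add(SSZ, SZ)))), add(add(SZ, Z), SZ))))
  →10  S(S(S(add(add(Z, mul(SZ, add(SSZ, SZ))), add(add(SZ, Z), SZ)))))
  →11  S(S(S(add(mul(SZ, add(SSZ, SZ)), add(add(SZ, Z), SZ)))))
  →12  S(S(S(add(add(add(SSZ, SZ), mul(Z, add(SSZ, SZ))), add(add(SZ, Z), SZ)))))
  →13  S(S(S(add(add(S(add(SZ, SZ)), mul(Z, add(SSZ, SZ))), add(add(SZ, Z), SZ)))))
  →14  S(S(S(add(S(add(add(SZ, SZ), mul(Z, add(SSZ, SZ)))), add(add(SZ, Z), SZ)))))
  →15  S(S(S(S(add(add(add(SZ, SZ), mul(Z, add(SSZ, SZ))), add(add(SZ, Z), SZ))))))
  →16  S(S(S(S(add(add(S(add(Z, SZ)), mul(Z, add(SSZ, SZ))), add(add(SZ, Z), SZ))))))
  →17  S(S(S(S(add(S(add(add(Z, SZ), mul(Z, add(SSZ, SZ)))), add(add(SZ, Z), SZ))))))
  →18  S(S(S(S(S(add(add(add(Z, SZ), mul(Z, add(SSZ, SZ))), add(add(SZ, Z), SZ)))))))
  →19  S(S(S(S(S(add(add(SZ, mul(Z, add(SSZ, SZ))), add(add(SZ, Z), SZ)))))))
  →20  S(S(S(S(S(add(S(add(Z, mul(Z, add(SSZ, SZ)))), add(add(SZ, Z), SZ)))))))
  →21  S(S(S(S(S(S(add(add(Z, mul(Z, add(SSZ, SZ))), add(add(SZ, Z), SZ))))))))
  →22  S(S(S(S(S(S(add(mul(Z, add(SSZ, SZ)), add(add(SZ, Z), SZ))))))))
  →23  S(S(S(S(S(S(add(Z, add(add(SZ, Z), SZ))))))))
  →24  S(S(S(S(S(S(add(add(SZ, Z), SZ)))))))
  →25  S(S(S(S(S(S(add(S(add(Z, Z)), SZ)))))))
  →26  S(S(S(S(S(S(S(add(add(Z, Z), SZ))))))))
  →27  S(S(S(S(S(S(S(add(Z, SZ))))))))
  →28  S^8(Z)

Term B:
  start: add(add(add(S^4(Z), Z), SSSZ), mul(add(SZ, Z), add(SZ, Z)))
  →1  add(add(S(add(SSSZ, Z)), SSSZ), mul(add(SZ, Z), add(SZ, Z)))
  →2  add(S(add(add(SSSZ, Z), SSSZ)), mul(add(SZ, Z), add(SZ, Z)))
  →3  S(add(add(add(SSSZ, Z), SSSZ), mul(add(SZ, Z), add(SZ, Z))))
  →4  S(add(add(S(add(SSZ, Z)), SSSZ), mul(add(SZ, Z), add(SZ, Z))))
  →5  S(add(S(add(add(SSZ, Z), SSSZ)), mul(add(SZ, Z), add(SZ, Z))))
  →6  S(S(add(add(add(SSZ, Z), SSSZ), mul(add(SZ, Z), add(SZ, Z)))))
  →7  S(S(add(add(S(add(SZ, Z)), SSSZ), mul(add(SZ, Z), add(SZ, Z)))))
  →8  S(S(add(S(add(add(SZ, Z), SSSZ)), mul(add(SZ, Z), add(SZ, Z)))))
  →9  S(S(S(add(add(add(SZ, Z), SSSZ), mul(add(SZ, Z), add(SZ, Z))))))
  →10  S(S(S(add(add(S(add(Z, Z)), SSSZ), mul(add(SZ, Z), add(SZ, Z))))))
  →11  S(S(S(add(S(add(add(Z, Z), SSSZ)), mul(add(SZ, Z), add(SZ, Z))))))
  →12  S(S(S(S(add(add(add(Z, Z), SSSZ), mul(add(SZ, Z), add(SZ, Z)))))))
  →13  S(S(S(S(add(add(Z, SSSZ), mul(add(SZ, Z), add(SZ, Z)))))))
  →14  S(S(S(S(add(SSSZ, mul(add(SZ, Z), add(SZ, Z)))))))
  →15  S(S(S(S(S(add(SSZ, mul(add(SZ, Z), add(SZ, Z))))))))
  →16  S(S(S(S(S(S(add(SZ, mul(add(SZ, Z), add(SZ, Z)))))))))
  →17  S(S(S(S(S(S(S(add(Z, mul(add(SZ, Z), add(SZ, Z))))))))))
  →18  S(S(S(S(S(S(S(mul(add(SZ, Z), add(SZ, Z)))))))))
  →19  S(S(S(S(S(S(S(mul(S(add(Z, Z)), add(SZ, Z)))))))))
  →20  S(S(S(S(S(S(S(add(add(SZ, Z), mul(add(Z, Z), add(SZ, Z))))))))))
  →21  S(S(S(S(S(S(S(add(S(add(Z, Z)), mul(add(Z, Z), add(SZ, Z))))))))))
  →22  S(S(S(S(S(S(S(S(add(add(Z, Z), mul(add(Z, Z), add(SZ, Z)))))))))))
  →23  S(S(S(S(S(S(S(S(add(Z, mul(add(Z, Z), add(SZ, Z)))))))))))
  →24  S(S(S(S(S(S(S(S(mul(add(Z, Z), add(SZ, Z))))))))))
  →25  S(S(S(S(S(S(S(S(mul(Z, add(SZ, Z))))))))))
  →26  S^8(Z)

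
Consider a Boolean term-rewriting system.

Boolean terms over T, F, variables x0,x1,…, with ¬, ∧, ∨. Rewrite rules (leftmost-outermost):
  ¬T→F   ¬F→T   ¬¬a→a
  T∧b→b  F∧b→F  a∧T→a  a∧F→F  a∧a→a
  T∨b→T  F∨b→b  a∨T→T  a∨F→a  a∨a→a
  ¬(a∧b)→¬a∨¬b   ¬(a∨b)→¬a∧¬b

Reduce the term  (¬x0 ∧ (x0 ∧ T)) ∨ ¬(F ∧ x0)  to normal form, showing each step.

Answer: normal form = T  (in 5 steps)

Reduction:
  start: (¬x0 ∧ (x0 ∧ T)) ∨ ¬(F ∧ x0)
  step 1: (¬x0 ∧ x0) ∨ ¬(F ∧ x0)
  step 2: (¬x0 ∧ x0) ∨ (¬F ∨ ¬x0)
  step 3: (¬x0 ∧ x0) ∨ (T ∨ ¬x0)
  step 4: (¬x0 ∧ x0) ∨ T
  step 5: T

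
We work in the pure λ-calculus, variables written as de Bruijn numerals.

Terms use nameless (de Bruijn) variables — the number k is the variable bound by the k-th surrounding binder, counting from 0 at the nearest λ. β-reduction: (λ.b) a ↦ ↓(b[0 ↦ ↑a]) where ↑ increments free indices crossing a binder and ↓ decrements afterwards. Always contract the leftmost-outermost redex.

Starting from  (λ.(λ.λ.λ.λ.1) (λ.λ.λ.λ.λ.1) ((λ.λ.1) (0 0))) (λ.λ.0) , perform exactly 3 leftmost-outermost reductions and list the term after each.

  start: (λ.(λ.λ.λ.λ.1) (λ.λ.λ.λ.λ.1) ((λ.λ.1) (0 0))) (λ.λ.0)
  step 1: (λ.λ.λ.λ.1) (λ.λ.λ.λ.λ.1) ((λ.λ.1) ((λ.λ.0) (λ.λ.0)))
  step 2: (λ.λ.λ.1) ((λ.λ.1) ((λ.λ.0) (λ.λ.0)))
  step 3: λ.λ.1

Answer: after 3 steps: λ.λ.1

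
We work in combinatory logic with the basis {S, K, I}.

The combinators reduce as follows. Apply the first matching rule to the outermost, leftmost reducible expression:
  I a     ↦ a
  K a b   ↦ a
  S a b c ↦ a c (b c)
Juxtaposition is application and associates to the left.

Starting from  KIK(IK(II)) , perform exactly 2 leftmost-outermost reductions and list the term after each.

  start: KIK(IK(II))
  →1  I(IK(II))
  →2  IK(II)

Answer: after 2 steps: IK(II)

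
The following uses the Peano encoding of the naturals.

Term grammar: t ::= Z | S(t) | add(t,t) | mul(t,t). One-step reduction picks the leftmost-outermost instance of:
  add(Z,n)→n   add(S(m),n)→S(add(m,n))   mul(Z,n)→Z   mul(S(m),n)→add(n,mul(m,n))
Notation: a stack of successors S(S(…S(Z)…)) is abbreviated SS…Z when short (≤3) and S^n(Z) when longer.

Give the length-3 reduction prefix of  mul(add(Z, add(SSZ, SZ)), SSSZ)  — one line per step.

  start: mul(add(Z, add(SSZ, SZ)), SSSZ)
  step 1: mul(add(SSZ, SZ), SSSZ)
  step 2: mul(S(add(SZ, SZ)), SSSZ)
  step 3: add(SSSZ, mul(add(SZ, SZ), SSSZ))

Answer: after 3 steps: add(SSSZ, mul(add(SZ, SZ), SSSZ))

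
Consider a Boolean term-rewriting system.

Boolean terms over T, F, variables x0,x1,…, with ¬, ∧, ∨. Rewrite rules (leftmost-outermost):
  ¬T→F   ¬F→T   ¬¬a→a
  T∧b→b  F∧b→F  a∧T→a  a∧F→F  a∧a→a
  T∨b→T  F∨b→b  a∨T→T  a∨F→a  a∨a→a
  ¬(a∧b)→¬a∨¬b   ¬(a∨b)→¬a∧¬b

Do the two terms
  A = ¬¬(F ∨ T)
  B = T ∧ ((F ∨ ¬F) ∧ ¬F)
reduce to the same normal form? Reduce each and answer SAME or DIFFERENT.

Answer: SAME — A ⇓ T, B ⇓ T

Reduction:
Term A:
  start: ¬¬(F ∨ T)
  →1  F ∨ T
  →2  T

Term B:
  start: T ∧ ((F ∨ ¬F) ∧ ¬F)
  →1  (F ∨ ¬F) ∧ ¬F
  →2  ¬F ∧ ¬F
  →3  ¬F
  →4  T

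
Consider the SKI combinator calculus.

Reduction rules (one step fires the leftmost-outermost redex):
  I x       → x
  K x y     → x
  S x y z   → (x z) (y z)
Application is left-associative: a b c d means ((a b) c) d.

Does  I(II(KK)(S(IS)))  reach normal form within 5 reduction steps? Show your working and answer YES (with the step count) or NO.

Answer: YES — reaches normal form K in 4 ≤ 5 steps

Derivation:
  start: I(II(KK)(S(IS)))
  [1] II(KK)(S(IS))
  [2] I(KK)(S(IS))
  [3] KK(S(IS))
  [4] K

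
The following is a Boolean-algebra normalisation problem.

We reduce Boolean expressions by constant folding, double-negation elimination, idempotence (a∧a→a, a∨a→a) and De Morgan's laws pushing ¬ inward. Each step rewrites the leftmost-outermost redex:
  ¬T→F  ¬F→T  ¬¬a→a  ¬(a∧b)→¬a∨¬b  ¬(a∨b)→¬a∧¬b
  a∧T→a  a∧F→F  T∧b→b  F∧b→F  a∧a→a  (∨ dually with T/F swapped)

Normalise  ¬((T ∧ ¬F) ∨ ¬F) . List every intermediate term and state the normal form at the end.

  start: ¬((T ∧ ¬F) ∨ ¬F)
  [1] ¬(T ∧ ¬F) ∧ ¬¬F
  [2] (¬T ∨ ¬¬F) ∧ ¬¬F
  [3] (F ∨ ¬¬F) ∧ ¬¬F
  [4] ¬¬F ∧ ¬¬F
  [5] ¬¬F
  [6] F

Answer: normal form = F  (in 6 steps)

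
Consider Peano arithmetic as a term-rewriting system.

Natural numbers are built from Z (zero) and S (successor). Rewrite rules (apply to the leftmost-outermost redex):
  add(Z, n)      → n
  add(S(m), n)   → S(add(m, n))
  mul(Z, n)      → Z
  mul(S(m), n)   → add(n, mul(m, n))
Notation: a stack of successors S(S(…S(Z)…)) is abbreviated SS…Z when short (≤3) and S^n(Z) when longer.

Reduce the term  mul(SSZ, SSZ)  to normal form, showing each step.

  start: mul(SSZ, SSZ)
  [1] add(SSZ, mul(SZ, SSZ))
  [2] S(add(SZ, mul(SZ, SSZ)))
  [3] S(S(add(Z, mul(SZ, SSZ))))
  [4] S(S(mul(SZ, SSZ)))
  [5] S(S(add(SSZ, mul(Z, SSZ))))
  [6] S(S(S(add(SZ, mul(Z, SSZ)))))
  [7] S(S(S(S(add(Z, mul(Z, SSZ))))))
  [8] S(S(S(S(mul(Z, SSZ)))))
  [9] S^4(Z)

Answer: normal form = S^4(Z)  (in 9 steps)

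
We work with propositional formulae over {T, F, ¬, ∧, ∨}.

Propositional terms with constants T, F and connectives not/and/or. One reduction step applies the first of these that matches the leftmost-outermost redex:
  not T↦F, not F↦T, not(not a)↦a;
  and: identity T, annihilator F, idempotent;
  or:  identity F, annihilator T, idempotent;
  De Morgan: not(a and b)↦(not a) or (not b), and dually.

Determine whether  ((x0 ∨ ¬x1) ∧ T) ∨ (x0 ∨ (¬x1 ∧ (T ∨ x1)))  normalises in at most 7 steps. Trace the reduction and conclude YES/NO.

Answer: YES — reaches normal form x0 ∨ ¬x1 in 4 ≤ 7 steps

Reduction:
  start: ((x0 ∨ ¬x1) ∧ T) ∨ (x0 ∨ (¬x1 ∧ (T ∨ x1)))
  step 1: (x0 ∨ ¬x1) ∨ (x0 ∨ (¬x1 ∧ (T ∨ x1)))
  step 2: (x0 ∨ ¬x1) ∨ (x0 ∨ (¬x1 ∧ T))
  step 3: (x0 ∨ ¬x1) ∨ (x0 ∨ ¬x1)
  step 4: x0 ∨ ¬x1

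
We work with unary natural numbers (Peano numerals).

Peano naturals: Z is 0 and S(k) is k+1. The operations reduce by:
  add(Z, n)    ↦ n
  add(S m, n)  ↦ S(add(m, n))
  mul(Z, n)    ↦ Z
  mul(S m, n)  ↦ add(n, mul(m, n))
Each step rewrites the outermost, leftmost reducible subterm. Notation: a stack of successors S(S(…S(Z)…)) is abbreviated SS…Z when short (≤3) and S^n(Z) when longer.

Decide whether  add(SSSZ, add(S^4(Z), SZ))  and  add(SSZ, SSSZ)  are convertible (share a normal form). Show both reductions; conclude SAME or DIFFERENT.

Answer: DIFFERENT — A ⇓ S^8(Z), B ⇓ S^5(Z)

Derivation:
Term A:
  start: add(SSSZ, add(S^4(Z), SZ))
  →1  S(add(SSZ, add(S^4(Z), SZ)))
  →2  S(S(add(SZ, add(S^4(Z), SZ))))
  →3  S(S(S(add(Z, add(S^4(Z), SZ)))))
  →4  S(S(S(add(S^4(Z), SZ))))
  →5  S(S(S(S(add(SSSZ, SZ)))))
  →6  S(S(S(S(S(add(SSZ, SZ))))))
  →7  S(S(S(S(S(S(add(SZ, SZ)))))))
  →8  S(S(S(S(S(S(S(add(Z, SZ))))))))
  →9  S^8(Z)

Term B:
  start: add(SSZ, SSSZ)
  →1  S(add(SZ, SSSZ))
  →2  S(S(add(Z, SSSZ)))
  →3  S^5(Z)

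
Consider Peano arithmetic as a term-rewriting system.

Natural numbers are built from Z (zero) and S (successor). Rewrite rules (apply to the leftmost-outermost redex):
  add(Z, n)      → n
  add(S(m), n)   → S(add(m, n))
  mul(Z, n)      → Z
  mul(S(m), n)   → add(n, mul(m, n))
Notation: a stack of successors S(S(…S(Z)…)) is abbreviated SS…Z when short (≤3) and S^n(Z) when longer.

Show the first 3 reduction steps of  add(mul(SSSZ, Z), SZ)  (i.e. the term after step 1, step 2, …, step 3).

Answer: after 3 steps: add(add(Z, mul(SZ, Z)), SZ)

Reduction:
  start: add(mul(SSSZ, Z), SZ)
  [1] add(add(Z, mul(SSZ, Z)), SZ)
  [2] add(mul(SSZ, Z), SZ)
  [3] add(add(Z, mul(SZ, Z)), SZ)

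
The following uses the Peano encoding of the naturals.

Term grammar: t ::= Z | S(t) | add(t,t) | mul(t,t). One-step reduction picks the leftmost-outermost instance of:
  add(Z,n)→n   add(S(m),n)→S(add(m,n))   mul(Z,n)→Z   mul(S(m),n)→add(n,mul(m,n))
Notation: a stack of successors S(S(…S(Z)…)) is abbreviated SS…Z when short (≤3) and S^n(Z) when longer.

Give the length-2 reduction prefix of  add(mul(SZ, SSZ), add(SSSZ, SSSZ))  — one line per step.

  start: add(mul(SZ, SSZ), add(SSSZ, SSSZ))
  [1] add(add(SSZ, mul(Z, SSZ)), add(SSSZ, SSSZ))
  [2] add(S(add(SZ, mul(Z, SSZ))), add(SSSZ, SSSZ))

Answer: after 2 steps: add(S(add(SZ, mul(Z, SSZ))), add(SSSZ, SSSZ))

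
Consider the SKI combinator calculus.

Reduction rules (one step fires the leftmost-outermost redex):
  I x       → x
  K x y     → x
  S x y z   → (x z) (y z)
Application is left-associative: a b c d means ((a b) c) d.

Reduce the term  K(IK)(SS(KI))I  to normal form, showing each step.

  start: K(IK)(SS(KI))I
  →1  IKI
  →2  KI

Answer: normal form = KI  (in 2 steps)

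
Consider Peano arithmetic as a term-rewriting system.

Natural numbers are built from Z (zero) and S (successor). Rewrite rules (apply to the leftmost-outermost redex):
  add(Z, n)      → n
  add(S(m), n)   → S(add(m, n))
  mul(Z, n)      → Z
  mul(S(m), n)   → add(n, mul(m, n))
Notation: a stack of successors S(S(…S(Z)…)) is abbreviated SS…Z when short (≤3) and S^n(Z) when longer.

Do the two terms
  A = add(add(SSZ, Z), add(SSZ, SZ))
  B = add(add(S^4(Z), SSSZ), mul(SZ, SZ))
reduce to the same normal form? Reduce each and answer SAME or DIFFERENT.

Answer: DIFFERENT — A ⇓ S^5(Z), B ⇓ S^8(Z)

Working:
Term A:
  start: add(add(SSZ, Z), add(SSZ, SZ))
  step 1: add(S(add(SZ, Z)), add(SSZ, SZ))
  step 2: S(add(add(SZ, Z), add(SSZ, SZ)))
  step 3: S(add(S(add(Z, Z)), add(SSZ, SZ)))
  step 4: S(S(add(add(Z, Z), add(SSZ, SZ))))
  step 5: S(S(add(Z, add(SSZ, SZ))))
  step 6: S(S(add(SSZ, SZ)))
  step 7: S(S(S(add(SZ, SZ))))
  step 8: S(S(S(S(add(Z, SZ)))))
  step 9: S^5(Z)

Term B:
  start: add(add(S^4(Z), SSSZ), mul(SZ, SZ))
  step 1: add(S(add(SSSZ, SSSZ)), mul(SZ, SZ))
  step 2: S(add(add(SSSZ, SSSZ), mul(SZ, SZ)))
  step 3: S(add(S(add(SSZ, SSSZ)), mul(SZ, SZ)))
  step 4: S(S(add(add(SSZ, SSSZ), mul(SZ, SZ))))
  step 5: S(S(add(S(add(SZ, SSSZ)), mul(SZ, SZ))))
  step 6: S(S(S(add(add(SZ, SSSZ), mul(SZ, SZ)))))
  step 7: S(S(S(add(S(add(Z, SSSZ)), mul(SZ, SZ)))))
  step 8: S(S(S(S(add(add(Z, SSSZ), mul(SZ, SZ))))))
  step 9: S(S(S(S(add(SSSZ, mul(SZ, SZ))))))
  step 10: S(S(S(S(S(add(SSZ, mul(SZ, SZ)))))))
  step 11: S(S(S(S(S(S(add(SZ, mul(SZ, SZ))))))))
  step 12: S(S(S(S(S(S(S(add(Z, mul(SZ, SZ)))))))))
  step 13: S(S(S(S(S(S(S(mul(SZ, SZ))))))))
  step 14: S(S(S(S(S(S(S(add(SZ, mul(Z, SZ)))))))))
  step 15: S(S(S(S(S(S(S(S(add(Z, mul(Z, SZ))))))))))
  step 16: S(S(S(S(S(S(S(S(mul(Z, SZ)))))))))
  step 17: S^8(Z)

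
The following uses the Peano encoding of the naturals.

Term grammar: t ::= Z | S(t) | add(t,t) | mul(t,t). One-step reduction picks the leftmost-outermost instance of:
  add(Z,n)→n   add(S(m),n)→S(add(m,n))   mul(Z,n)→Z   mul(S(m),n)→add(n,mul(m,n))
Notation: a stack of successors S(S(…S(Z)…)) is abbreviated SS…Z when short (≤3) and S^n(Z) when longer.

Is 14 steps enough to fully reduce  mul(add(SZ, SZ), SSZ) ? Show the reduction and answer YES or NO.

Answer: YES — reaches normal form S^4(Z) in 11 ≤ 14 steps

Reduction:
  start: mul(add(SZ, SZ), SSZ)
  step 1: mul(S(add(Z, SZ)), SSZ)
  step 2: add(SSZ, mul(add(Z, SZ), SSZ))
  step 3: S(add(SZ, mul(add(Z, SZ), SSZ)))
  step 4: S(S(add(Z, mul(add(Z, SZ), SSZ))))
  step 5: S(S(mul(add(Z, SZ), SSZ)))
  step 6: S(S(mul(SZ, SSZ)))
  step 7: S(S(add(SSZ, mul(Z, SSZ))))
  step 8: S(S(S(add(SZ, mul(Z, SSZ)))))
  step 9: S(S(S(S(add(Z, mul(Z, SSZ))))))
  step 10: S(S(S(S(mul(Z, SSZ)))))
  step 11: S^4(Z)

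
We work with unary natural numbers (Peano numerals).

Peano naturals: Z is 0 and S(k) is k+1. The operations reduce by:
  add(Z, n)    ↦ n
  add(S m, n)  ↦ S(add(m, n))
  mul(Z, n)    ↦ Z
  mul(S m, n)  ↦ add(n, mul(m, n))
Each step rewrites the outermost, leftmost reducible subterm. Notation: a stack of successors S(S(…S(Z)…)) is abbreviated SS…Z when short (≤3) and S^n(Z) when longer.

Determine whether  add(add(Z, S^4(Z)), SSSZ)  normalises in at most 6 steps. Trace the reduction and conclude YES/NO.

Answer: YES — reaches normal form S^7(Z) in 6 ≤ 6 steps

Reduction:
  start: add(add(Z, S^4(Z)), SSSZ)
  →1  add(S^4(Z), SSSZ)
  →2  S(add(SSSZ, SSSZ))
  →3  S(S(add(SSZ, SSSZ)))
  →4  S(S(S(add(SZ, SSSZ))))
  →5  S(S(S(S(add(Z, SSSZ)))))
  →6  S^7(Z)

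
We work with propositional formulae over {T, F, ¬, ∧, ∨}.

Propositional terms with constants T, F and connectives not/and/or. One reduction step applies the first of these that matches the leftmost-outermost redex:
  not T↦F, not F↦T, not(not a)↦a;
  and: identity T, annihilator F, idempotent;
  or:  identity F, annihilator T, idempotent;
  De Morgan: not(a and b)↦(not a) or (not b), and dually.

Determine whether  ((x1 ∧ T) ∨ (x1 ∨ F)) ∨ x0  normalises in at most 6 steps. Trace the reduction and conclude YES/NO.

  start: ((x1 ∧ T) ∨ (x1 ∨ F)) ∨ x0
  [1] (x1 ∨ (x1 ∨ F)) ∨ x0
  [2] (x1 ∨ x1) ∨ x0
  [3] x1 ∨ x0

Answer: YES — reaches normal form x1 ∨ x0 in 3 ≤ 6 steps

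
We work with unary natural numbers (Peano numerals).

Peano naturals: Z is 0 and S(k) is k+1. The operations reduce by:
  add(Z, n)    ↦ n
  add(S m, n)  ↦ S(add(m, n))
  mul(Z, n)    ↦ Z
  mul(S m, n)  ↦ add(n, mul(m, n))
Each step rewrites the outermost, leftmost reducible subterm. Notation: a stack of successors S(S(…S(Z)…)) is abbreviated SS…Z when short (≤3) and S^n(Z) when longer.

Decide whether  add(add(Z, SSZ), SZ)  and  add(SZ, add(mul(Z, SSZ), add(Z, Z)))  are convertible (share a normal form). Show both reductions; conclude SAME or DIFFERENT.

Answer: DIFFERENT — A ⇓ SSSZ, B ⇓ SZ

Derivation:
Term A:
  start: add(add(Z, SSZ), SZ)
  step 1: add(SSZ, SZ)
  step 2: S(add(SZ, SZ))
  step 3: S(S(add(Z, SZ)))
  step 4: SSSZ

Term B:
  start: add(SZ, add(mul(Z, SSZ), add(Z, Z)))
  step 1: S(add(Z, add(mul(Z, SSZ), add(Z, Z))))
  step 2: S(add(mul(Z, SSZ), add(Z, Z)))
  step 3: S(add(Z, add(Z, Z)))
  step 4: S(add(Z, Z))
  step 5: SZ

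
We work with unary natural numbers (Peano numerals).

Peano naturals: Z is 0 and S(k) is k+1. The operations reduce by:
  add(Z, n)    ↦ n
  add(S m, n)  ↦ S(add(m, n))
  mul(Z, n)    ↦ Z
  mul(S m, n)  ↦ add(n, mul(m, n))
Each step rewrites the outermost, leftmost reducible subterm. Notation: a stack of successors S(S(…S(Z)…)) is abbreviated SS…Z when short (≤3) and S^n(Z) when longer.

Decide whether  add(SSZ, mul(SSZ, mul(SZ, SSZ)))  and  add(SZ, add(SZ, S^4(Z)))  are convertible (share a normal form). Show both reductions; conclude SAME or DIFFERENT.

Term A:
  start: add(SSZ, mul(SSZ, mul(SZ, SSZ)))
  →1  S(add(SZ, mul(SSZ, mul(SZ, SSZ))))
  →2  S(S(add(Z, mul(SSZ, mul(SZ, SSZ)))))
  →3  S(S(mul(SSZ, mul(SZ, SSZ))))
  →4  S(S(add(mul(SZ, SSZ), mul(SZ, mul(SZ, SSZ)))))
  →5  S(S(add(add(SSZ, mul(Z, SSZ)), mul(SZ, mul(SZ, SSZ)))))
  →6  S(S(add(S(add(SZ, mul(Z, SSZ))), mul(SZ, mul(SZ, SSZ)))))
  →7  S(S(S(add(add(SZ, mul(Z, SSZ)), mul(SZ, mul(SZ, SSZ))))))
  →8  S(S(S(add(S(add(Z, mul(Z, SSZ))), mul(SZ, mul(SZ, SSZ))))))
  →9  S(S(S(S(add(add(Z, mul(Z, SSZ)), mul(SZ, mul(SZ, SSZ)))))))
  →10  S(S(S(S(add(mul(Z, SSZ), mul(SZ, mul(SZ, SSZ)))))))
  →11  S(S(S(S(add(Z, mul(SZ, mul(SZ, SSZ)))))))
  →12  S(S(S(S(mul(SZ, mul(SZ, SSZ))))))
  →13  S(S(S(S(add(mul(SZ, SSZ), mul(Z, mul(SZ, SSZ)))))))
  →14  S(S(S(S(add(add(SSZ, mul(Z, SSZ)), mul(Z, mul(SZ, SSZ)))))))
  →15  S(S(S(S(add(S(add(SZ, mul(Z, SSZ))), mul(Z, mul(SZ, SSZ)))))))
  →16  S(S(S(S(S(add(add(SZ, mul(Z, SSZ)), mul(Z, mul(SZ, SSZ))))))))
  →17  S(S(S(S(S(add(S(add(Z, mul(Z, SSZ))), mul(Z, mul(SZ, SSZ))))))))
  →18  S(S(S(S(S(S(add(add(Z, mul(Z, SSZ)), mul(Z, mul(SZ, SSZ)))))))))
  →19  S(S(S(S(S(S(add(mul(Z, SSZ), mul(Z, mul(SZ, SSZ)))))))))
  →20  S(S(S(S(S(S(add(Z, mul(Z, mul(SZ, SSZ)))))))))
  →21  S(S(S(S(S(S(mul(Z, mul(SZ, SSZ))))))))
  →22  S^6(Z)

Term B:
  start: add(SZ, add(SZ, S^4(Z)))
  →1  S(add(Z, add(SZ, S^4(Z))))
  →2  S(add(SZ, S^4(Z)))
  →3  S(S(add(Z, S^4(Z))))
  →4  S^6(Z)

Answer: SAME — A ⇓ S^6(Z), B ⇓ S^6(Z)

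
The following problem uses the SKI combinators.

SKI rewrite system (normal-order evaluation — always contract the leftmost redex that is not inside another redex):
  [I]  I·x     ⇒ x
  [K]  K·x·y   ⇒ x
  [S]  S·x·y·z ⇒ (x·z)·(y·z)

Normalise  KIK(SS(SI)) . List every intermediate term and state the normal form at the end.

Answer: normal form = SS(SI)  (in 2 steps)

Working:
  start: KIK(SS(SI))
  →1  I(SS(SI))
  →2  SS(SI)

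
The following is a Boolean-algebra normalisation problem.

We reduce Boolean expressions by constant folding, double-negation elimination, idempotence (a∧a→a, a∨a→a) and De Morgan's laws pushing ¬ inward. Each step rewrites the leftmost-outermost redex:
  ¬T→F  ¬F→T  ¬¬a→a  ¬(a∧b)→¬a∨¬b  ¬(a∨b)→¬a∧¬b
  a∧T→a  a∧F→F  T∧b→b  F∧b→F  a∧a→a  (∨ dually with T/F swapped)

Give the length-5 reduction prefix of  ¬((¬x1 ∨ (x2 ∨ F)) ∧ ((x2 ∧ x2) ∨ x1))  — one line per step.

Answer: after 5 steps: (x1 ∧ (¬x2 ∧ T)) ∨ ¬((x2 ∧ x2) ∨ x1)

Working:
  start: ¬((¬x1 ∨ (x2 ∨ F)) ∧ ((x2 ∧ x2) ∨ x1))
  step 1: ¬(¬x1 ∨ (x2 ∨ F)) ∨ ¬((x2 ∧ x2) ∨ x1)
  step 2: (¬¬x1 ∧ ¬(x2 ∨ F)) ∨ ¬((x2 ∧ x2) ∨ x1)
  step 3: (x1 ∧ ¬(x2 ∨ F)) ∨ ¬((x2 ∧ x2) ∨ x1)
  step 4: (x1 ∧ (¬x2 ∧ ¬F)) ∨ ¬((x2 ∧ x2) ∨ x1)
  step 5: (x1 ∧ (¬x2 ∧ T)) ∨ ¬((x2 ∧ x2) ∨ x1)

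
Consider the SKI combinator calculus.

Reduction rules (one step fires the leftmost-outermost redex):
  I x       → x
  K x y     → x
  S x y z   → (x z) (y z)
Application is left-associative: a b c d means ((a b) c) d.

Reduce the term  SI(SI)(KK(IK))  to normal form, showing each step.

  start: SI(SI)(KK(IK))
  [1] I(KK(IK))(SI(KK(IK)))
  [2] KK(IK)(SI(KK(IK)))
  [3] K(SI(KK(IK)))
  [4] K(SIK)

Answer: normal form = K(SIK)  (in 4 steps)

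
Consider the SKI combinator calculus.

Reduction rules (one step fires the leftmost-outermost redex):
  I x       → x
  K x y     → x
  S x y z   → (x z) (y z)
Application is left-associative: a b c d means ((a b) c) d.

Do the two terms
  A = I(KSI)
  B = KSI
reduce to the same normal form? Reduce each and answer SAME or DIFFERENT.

Answer: SAME — A ⇓ S, B ⇓ S

Reduction:
Term A:
  start: I(KSI)
  [1] KSI
  [2] S

Term B:
  start: KSI
  [1] S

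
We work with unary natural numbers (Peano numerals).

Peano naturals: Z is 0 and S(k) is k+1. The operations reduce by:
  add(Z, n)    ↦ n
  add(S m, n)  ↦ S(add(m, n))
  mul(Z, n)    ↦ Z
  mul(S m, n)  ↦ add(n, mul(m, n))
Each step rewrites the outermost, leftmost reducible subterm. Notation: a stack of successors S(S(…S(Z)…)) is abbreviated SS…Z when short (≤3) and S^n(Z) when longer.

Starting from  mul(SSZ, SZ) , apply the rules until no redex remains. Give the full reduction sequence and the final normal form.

Answer: normal form = SSZ  (in 7 steps)

Working:
  start: mul(SSZ, SZ)
  [1] add(SZ, mul(SZ, SZ))
  [2] S(add(Z, mul(SZ, SZ)))
  [3] S(mul(SZ, SZ))
  [4] S(add(SZ, mul(Z, SZ)))
  [5] S(S(add(Z, mul(Z, SZ))))
  [6] S(S(mul(Z, SZ)))
  [7] SSZ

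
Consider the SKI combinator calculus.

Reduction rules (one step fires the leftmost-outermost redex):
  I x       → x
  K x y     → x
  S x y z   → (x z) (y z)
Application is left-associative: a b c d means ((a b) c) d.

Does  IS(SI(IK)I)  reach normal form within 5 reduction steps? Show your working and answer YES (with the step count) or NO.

  start: IS(SI(IK)I)
  [1] S(SI(IK)I)
  [2] S(II(IKI))
  [3] S(I(IKI))
  [4] S(IKI)
  [5] S(KI)

Answer: YES — reaches normal form S(KI) in 5 ≤ 5 steps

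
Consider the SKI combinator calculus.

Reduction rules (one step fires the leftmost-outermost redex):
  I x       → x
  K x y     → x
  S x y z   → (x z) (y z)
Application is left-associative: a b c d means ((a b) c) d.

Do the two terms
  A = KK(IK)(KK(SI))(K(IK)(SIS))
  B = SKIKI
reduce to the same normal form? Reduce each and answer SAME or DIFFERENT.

Term A:
  start: KK(IK)(KK(SI))(K(IK)(SIS))
  step 1: K(KK(SI))(K(IK)(SIS))
  step 2: KK(SI)
  step 3: K

Term B:
  start: SKIKI
  step 1: KK(IK)I
  step 2: KI

Answer: DIFFERENT — A ⇓ K, B ⇓ KI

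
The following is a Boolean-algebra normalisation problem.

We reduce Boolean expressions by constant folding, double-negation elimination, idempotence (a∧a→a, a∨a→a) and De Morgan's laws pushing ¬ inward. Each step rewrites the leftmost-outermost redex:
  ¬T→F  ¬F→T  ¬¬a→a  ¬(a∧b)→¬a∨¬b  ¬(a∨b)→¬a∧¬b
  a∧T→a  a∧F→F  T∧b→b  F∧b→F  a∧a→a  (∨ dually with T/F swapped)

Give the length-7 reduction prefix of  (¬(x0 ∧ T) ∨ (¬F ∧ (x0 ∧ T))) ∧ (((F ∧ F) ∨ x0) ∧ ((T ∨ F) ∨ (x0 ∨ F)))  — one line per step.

  start: (¬(x0 ∧ T) ∨ (¬F ∧ (x0 ∧ T))) ∧ (((F ∧ F) ∨ x0) ∧ ((T ∨ F) ∨ (x0 ∨ F)))
  step 1: ((¬x0 ∨ ¬T) ∨ (¬F ∧ (x0 ∧ T))) ∧ (((F ∧ F) ∨ x0) ∧ ((T ∨ F) ∨ (x0 ∨ F)))
  step 2: ((¬x0 ∨ F) ∨ (¬F ∧ (x0 ∧ T))) ∧ (((F ∧ F) ∨ x0) ∧ ((T ∨ F) ∨ (x0 ∨ F)))
  step 3: (¬x0 ∨ (¬F ∧ (x0 ∧ T))) ∧ (((F ∧ F) ∨ x0) ∧ ((T ∨ F) ∨ (x0 ∨ F)))
  step 4: (¬x0 ∨ (T ∧ (x0 ∧ T))) ∧ (((F ∧ F) ∨ x0) ∧ ((T ∨ F) ∨ (x0 ∨ F)))
  step 5: (¬x0 ∨ (x0 ∧ T)) ∧ (((F ∧ F) ∨ x0) ∧ ((T ∨ F) ∨ (x0 ∨ F)))
  step 6: (¬x0 ∨ x0) ∧ (((F ∧ F) ∨ x0) ∧ ((T ∨ F) ∨ (x0 ∨ F)))
  step 7: (¬x0 ∨ x0) ∧ ((F ∨ x0) ∧ ((T ∨ F) ∨ (x0 ∨ F)))

Answer: after 7 steps: (¬x0 ∨ x0) ∧ ((F ∨ x0) ∧ ((T ∨ F) ∨ (x0 ∨ F)))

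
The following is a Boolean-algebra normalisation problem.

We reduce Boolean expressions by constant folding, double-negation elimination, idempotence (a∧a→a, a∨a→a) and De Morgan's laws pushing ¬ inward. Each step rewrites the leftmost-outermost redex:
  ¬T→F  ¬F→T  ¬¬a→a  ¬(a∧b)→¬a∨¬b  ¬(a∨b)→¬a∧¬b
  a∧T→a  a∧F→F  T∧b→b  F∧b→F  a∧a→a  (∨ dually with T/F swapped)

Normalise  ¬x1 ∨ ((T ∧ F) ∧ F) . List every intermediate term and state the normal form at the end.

  start: ¬x1 ∨ ((T ∧ F) ∧ F)
  [1] ¬x1 ∨ F
  [2] ¬x1

Answer: normal form = ¬x1  (in 2 steps)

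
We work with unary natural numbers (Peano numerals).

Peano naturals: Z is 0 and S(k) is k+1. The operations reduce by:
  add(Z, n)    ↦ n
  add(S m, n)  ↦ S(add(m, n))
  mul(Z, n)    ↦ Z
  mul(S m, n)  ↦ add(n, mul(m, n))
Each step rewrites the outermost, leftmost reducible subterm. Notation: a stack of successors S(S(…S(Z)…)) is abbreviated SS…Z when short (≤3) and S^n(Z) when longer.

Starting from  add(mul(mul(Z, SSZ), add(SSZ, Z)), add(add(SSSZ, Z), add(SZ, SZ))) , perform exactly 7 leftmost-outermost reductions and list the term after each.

  start: add(mul(mul(Z, SSZ), add(SSZ, Z)), add(add(SSSZ, Z), add(SZ, SZ)))
  →1  add(mul(Z, add(SSZ, Z)), add(add(SSSZ, Z), add(SZ, SZ)))
  →2  add(Z, add(add(SSSZ, Z), add(SZ, SZ)))
  →3  add(add(SSSZ, Z), add(SZ, SZ))
  →4  add(S(add(SSZ, Z)), add(SZ, SZ))
  →5  S(add(add(SSZ, Z), add(SZ, SZ)))
  →6  S(add(S(add(SZ, Z)), add(SZ, SZ)))
  →7  S(S(add(add(SZ, Z), add(SZ, SZ))))

Answer: after 7 steps: S(S(add(add(SZ, Z), add(SZ, SZ))))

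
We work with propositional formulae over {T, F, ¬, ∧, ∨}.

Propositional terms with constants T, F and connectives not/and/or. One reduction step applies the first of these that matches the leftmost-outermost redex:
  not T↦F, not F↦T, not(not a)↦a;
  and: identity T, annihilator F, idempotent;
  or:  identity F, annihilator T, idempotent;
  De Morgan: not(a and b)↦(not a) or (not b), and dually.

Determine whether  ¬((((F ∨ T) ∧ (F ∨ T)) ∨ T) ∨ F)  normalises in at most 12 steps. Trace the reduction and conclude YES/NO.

Answer: YES — reaches normal form F in 10 ≤ 12 steps

Working:
  start: ¬((((F ∨ T) ∧ (F ∨ T)) ∨ T) ∨ F)
  →1  ¬(((F ∨ T) ∧ (F ∨ T)) ∨ T) ∧ ¬F
  →2  (¬((F ∨ T) ∧ (F ∨ T)) ∧ ¬T) ∧ ¬F
  →3  ((¬(F ∨ T) ∨ ¬(F ∨ T)) ∧ ¬T) ∧ ¬F
  →4  (¬(F ∨ T) ∧ ¬T) ∧ ¬F
  →5  ((¬F ∧ ¬T) ∧ ¬T) ∧ ¬F
  →6  ((T ∧ ¬T) ∧ ¬T) ∧ ¬F
  →7  (¬T ∧ ¬T) ∧ ¬F
  →8  ¬T ∧ ¬F
  →9  F ∧ ¬F
  →10  F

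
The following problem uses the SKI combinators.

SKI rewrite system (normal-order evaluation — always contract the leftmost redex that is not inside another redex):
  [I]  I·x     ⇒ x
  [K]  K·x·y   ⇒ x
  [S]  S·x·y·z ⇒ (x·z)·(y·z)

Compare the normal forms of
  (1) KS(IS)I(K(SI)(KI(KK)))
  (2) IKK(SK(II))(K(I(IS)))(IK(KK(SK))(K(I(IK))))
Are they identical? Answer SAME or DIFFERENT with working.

Term A:
  start: KS(IS)I(K(SI)(KI(KK)))
  [1] SI(K(SI)(KI(KK)))
  [2] SI(SI)

Term B:
  start: IKK(SK(II))(K(I(IS)))(IK(KK(SK))(K(I(IK))))
  [1] KK(SK(II))(K(I(IS)))(IK(KK(SK))(K(I(IK))))
  [2] K(K(I(IS)))(IK(KK(SK))(K(I(IK))))
  [3] K(I(IS))
  [4] K(IS)
  [5] KS

Answer: DIFFERENT — A ⇓ SI(SI), B ⇓ KS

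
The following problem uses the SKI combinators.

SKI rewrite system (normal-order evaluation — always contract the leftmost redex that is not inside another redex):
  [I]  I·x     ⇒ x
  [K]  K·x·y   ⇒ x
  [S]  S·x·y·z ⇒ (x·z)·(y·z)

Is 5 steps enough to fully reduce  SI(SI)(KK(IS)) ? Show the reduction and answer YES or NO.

Answer: YES — reaches normal form K(SIK) in 4 ≤ 5 steps

Derivation:
  start: SI(SI)(KK(IS))
  →1  I(KK(IS))(SI(KK(IS)))
  →2  KK(IS)(SI(KK(IS)))
  →3  K(SI(KK(IS)))
  →4  K(SIK)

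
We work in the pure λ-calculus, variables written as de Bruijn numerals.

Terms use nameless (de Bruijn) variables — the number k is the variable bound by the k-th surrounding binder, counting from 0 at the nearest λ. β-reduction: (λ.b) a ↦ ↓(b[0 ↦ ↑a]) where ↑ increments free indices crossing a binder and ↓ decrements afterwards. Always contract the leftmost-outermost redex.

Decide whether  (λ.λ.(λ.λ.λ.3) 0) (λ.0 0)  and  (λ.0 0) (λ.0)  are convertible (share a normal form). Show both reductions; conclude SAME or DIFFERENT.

Answer: DIFFERENT — A ⇓ λ.λ.λ.2, B ⇓ λ.0

Working:
Term A:
  start: (λ.λ.(λ.λ.λ.3) 0) (λ.0 0)
  step 1: λ.(λ.λ.λ.3) 0
  step 2: λ.λ.λ.2

Term B:
  start: (λ.0 0) (λ.0)
  step 1: (λ.0) (λ.0)
  step 2: λ.0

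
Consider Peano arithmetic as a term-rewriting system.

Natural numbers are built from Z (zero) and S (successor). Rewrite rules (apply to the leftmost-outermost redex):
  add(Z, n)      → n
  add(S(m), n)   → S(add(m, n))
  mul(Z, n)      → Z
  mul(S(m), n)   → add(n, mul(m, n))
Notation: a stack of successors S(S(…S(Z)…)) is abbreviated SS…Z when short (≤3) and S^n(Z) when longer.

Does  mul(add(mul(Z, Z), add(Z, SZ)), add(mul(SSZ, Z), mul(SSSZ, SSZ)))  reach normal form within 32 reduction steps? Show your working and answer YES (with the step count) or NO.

  start: mul(add(mul(Z, Z), add(Z, SZ)), add(mul(SSZ, Z), mul(SSSZ, SSZ)))
  step 1: mul(add(Z, add(Z, SZ)), add(mul(SSZ, Z), mul(SSSZ, SSZ)))
  step 2: mul(add(Z, SZ), add(mul(SSZ, Z), mul(SSSZ, SSZ)))
  step 3: mul(SZ, add(mul(SSZ, Z), mul(SSSZ, SSZ)))
  step 4: add(add(mul(SSZ, Z), mul(SSSZ, SSZ)), mul(Z, add(mul(SSZ, Z), mul(SSSZ, SSZ))))
  step 5: add(add(add(Z, mul(SZ, Z)), mul(SSSZ, SSZ)), mul(Z, add(mul(SSZ, Z), mul(SSSZ, SSZ))))
  step 6: add(add(mul(SZ, Z), mul(SSSZ, SSZ)), mul(Z, add(mul(SSZ, Z), mul(SSSZ, SSZ))))
  step 7: add(add(add(Z, mul(Z, Z)), mul(SSSZ, SSZ)), mul(Z, add(mul(SSZ, Z), mul(SSSZ, SSZ))))
  step 8: add(add(mul(Z, Z), mul(SSSZ, SSZ)), mul(Z, add(mul(SSZ, Z), mul(SSSZ, SSZ))))
  step 9: add(add(Z, mul(SSSZ, SSZ)), mul(Z, add(mul(SSZ, Z), mul(SSSZ, SSZ))))
  step 10: add(mul(SSSZ, SSZ), mul(Z, add(mul(SSZ, Z), mul(SSSZ, SSZ))))
  step 11: add(add(SSZ, mul(SSZ, SSZ)), mul(Z, add(mul(SSZ, Z), mul(SSSZ, SSZ))))
  step 12: add(S(add(SZ, mul(SSZ, SSZ))), mul(Z, add(mul(SSZ, Z), mul(SSSZ, SSZ))))
  step 13: S(add(add(SZ, mul(SSZ, SSZ)), mul(Z, add(mul(SSZ, Z), mul(SSSZ, SSZ)))))
  step 14: S(add(S(add(Z, mul(SSZ, SSZ))), mul(Z, add(mul(SSZ, Z), mul(SSSZ, SSZ)))))
  step 15: S(S(add(add(Z, mul(SSZ, SSZ)), mul(Z, add(mul(SSZ, Z), mul(SSSZ, SSZ))))))
  step 16: S(S(add(mul(SSZ, SSZ), mul(Z, add(mul(SSZ, Z), mul(SSSZ, SSZ))))))
  step 17: S(S(add(add(SSZ, mul(SZ, SSZ)), mul(Z, add(mul(SSZ, Z), mul(SSSZ, SSZ))))))
  step 18: S(S(add(S(add(SZ, mul(SZ, SSZ))), mul(Z, add(mul(SSZ, Z), mul(SSSZ, SSZ))))))
  step 19: S(S(S(add(add(SZ, mul(SZ, SSZ)), mul(Z, add(mul(SSZ, Z), mul(SSSZ, SSZ)))))))
  step 20: S(S(S(add(S(add(Z, mul(SZ, SSZ))), mul(Z, add(mul(SSZ, Z), mul(SSSZ, SSZ)))))))
  step 21: S(S(S(S(add(add(Z, mul(SZ, SSZ)), mul(Z, add(mul(SSZ, Z), mul(SSSZ, SSZ))))))))
  step 22: S(S(S(S(add(mul(SZ, SSZ), mul(Z, add(mul(SSZ, Z), mul(SSSZ, SSZ))))))))
  step 23: S(S(S(S(add(add(SSZ, mul(Z, SSZ)), mul(Z, add(mul(SSZ, Z), mul(SSSZ, SSZ))))))))
  step 24: S(S(S(S(add(S(add(SZ, mul(Z, SSZ))), mul(Z, add(mul(SSZ, Z), mul(SSSZ, SSZ))))))))
  step 25: S(S(S(S(S(add(add(SZ, mul(Z, SSZ)), mul(Z, add(mul(SSZ, Z), mul(SSSZ, SSZ)))))))))
  step 26: S(S(S(S(S(add(S(add(Z, mul(Z, SSZ))), mul(Z, add(mul(SSZ, Z), mul(SSSZ, SSZ)))))))))
  step 27: S(S(S(S(S(S(add(add(Z, mul(Z, SSZ)), mul(Z, add(mul(SSZ, Z), mul(SSSZ, SSZ))))))))))
  step 28: S(S(S(S(S(S(add(mul(Z, SSZ), mul(Z, add(mul(SSZ, Z), mul(SSSZ, SSZ))))))))))
  step 29: S(S(S(S(S(S(add(Z, mul(Z, add(mul(SSZ, Z), mul(SSSZ, SSZ))))))))))
  step 30: S(S(S(S(S(S(mul(Z, add(mul(SSZ, Z), mul(SSSZ, SSZ)))))))))
  step 31: S^6(Z)

Answer: YES — reaches normal form S^6(Z) in 31 ≤ 32 steps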